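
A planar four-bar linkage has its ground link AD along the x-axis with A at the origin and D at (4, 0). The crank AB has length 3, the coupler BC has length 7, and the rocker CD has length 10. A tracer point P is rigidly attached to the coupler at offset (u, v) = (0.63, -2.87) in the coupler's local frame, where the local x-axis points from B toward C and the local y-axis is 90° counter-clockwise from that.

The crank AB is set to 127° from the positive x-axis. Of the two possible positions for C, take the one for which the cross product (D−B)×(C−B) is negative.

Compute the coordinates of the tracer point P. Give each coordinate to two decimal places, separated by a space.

A=(0,0), D=(4.00,0)
B = A + 3.00·(cos127°, sin127°) = (-1.8054, 2.3959)
|BD| = 6.2804
circle(B,7.00) ∩ circle(D,10.00): a=-0.9200, h=6.9393
  candidates: C₊=(-0.0086,9.1614) cross=43.581; C₋=(-5.3032,-3.6676) cross=-43.581
  mode - wants cross < 0 → take C=(-5.3032,-3.6676) (cross=-43.581)
ex = (C−B)/|BC| = (-0.4997,-0.8662); ey = (0.8662,-0.4997)
P = B + 0.63·ex + -2.87·ey = (-4.6063,3.2843)

-4.61 3.28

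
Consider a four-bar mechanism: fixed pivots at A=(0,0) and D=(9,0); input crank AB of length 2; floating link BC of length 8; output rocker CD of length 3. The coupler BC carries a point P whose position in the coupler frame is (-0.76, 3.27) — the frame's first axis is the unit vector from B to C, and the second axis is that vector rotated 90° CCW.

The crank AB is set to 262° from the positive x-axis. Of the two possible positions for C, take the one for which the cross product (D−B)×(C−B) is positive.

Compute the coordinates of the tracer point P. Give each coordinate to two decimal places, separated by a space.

A=(0,0), D=(9.00,0)
B = A + 2.00·(cos262°, sin262°) = (-0.2783, -1.9805)
|BD| = 9.4874
circle(B,8.00) ∩ circle(D,3.00): a=7.6423, h=2.3655
  candidates: C₊=(6.7017,1.9282) cross=22.442; C₋=(7.6894,-2.6986) cross=-22.442
  mode + wants cross > 0 → take C=(6.7017,1.9282) (cross=22.442)
ex = (C−B)/|BC| = (0.8725,0.4886); ey = (-0.4886,0.8725)
P = B + -0.76·ex + 3.27·ey = (-2.5392,0.5012)

-2.54 0.50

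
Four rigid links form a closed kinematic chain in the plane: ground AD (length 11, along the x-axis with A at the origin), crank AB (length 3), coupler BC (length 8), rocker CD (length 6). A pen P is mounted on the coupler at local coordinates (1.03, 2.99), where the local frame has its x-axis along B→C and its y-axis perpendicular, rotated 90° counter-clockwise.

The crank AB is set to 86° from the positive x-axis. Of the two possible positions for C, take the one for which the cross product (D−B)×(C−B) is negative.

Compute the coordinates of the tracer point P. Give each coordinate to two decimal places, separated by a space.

A=(0,0), D=(11.00,0)
B = A + 3.00·(cos86°, sin86°) = (0.2093, 2.9927)
|BD| = 11.1980
circle(B,8.00) ∩ circle(D,6.00): a=6.8492, h=4.1338
  candidates: C₊=(7.9141,5.1456) cross=46.290; C₋=(5.7046,-2.8212) cross=-46.290
  mode - wants cross < 0 → take C=(5.7046,-2.8212) (cross=-46.290)
ex = (C−B)/|BC| = (0.6869,-0.7267); ey = (0.7267,0.6869)
P = B + 1.03·ex + 2.99·ey = (3.0897,4.2980)

3.09 4.30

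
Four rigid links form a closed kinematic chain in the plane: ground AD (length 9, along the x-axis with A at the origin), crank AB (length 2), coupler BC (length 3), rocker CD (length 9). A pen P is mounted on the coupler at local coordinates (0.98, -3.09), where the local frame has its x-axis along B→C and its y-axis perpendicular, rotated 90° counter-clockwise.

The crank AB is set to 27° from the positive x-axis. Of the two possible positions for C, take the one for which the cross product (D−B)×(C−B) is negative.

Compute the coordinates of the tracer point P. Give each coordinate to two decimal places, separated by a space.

A=(0,0), D=(9.00,0)
B = A + 2.00·(cos27°, sin27°) = (1.7820, 0.9080)
|BD| = 7.2749
circle(B,3.00) ∩ circle(D,9.00): a=-1.3111, h=2.6983
  candidates: C₊=(0.8179,3.7489) cross=19.630; C₋=(0.1444,-1.6056) cross=-19.630
  mode - wants cross < 0 → take C=(0.1444,-1.6056) (cross=-19.630)
ex = (C−B)/|BC| = (-0.5459,-0.8379); ey = (0.8379,-0.5459)
P = B + 0.98·ex + -3.09·ey = (-1.3419,1.7736)

-1.34 1.77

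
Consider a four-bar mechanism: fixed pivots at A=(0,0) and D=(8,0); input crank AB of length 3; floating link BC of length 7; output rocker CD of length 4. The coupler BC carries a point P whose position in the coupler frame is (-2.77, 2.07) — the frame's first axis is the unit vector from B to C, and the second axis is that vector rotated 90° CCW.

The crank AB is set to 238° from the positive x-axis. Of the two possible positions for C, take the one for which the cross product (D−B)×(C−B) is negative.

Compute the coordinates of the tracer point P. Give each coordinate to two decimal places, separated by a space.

-4.21 -0.29

A=(0,0), D=(8.00,0)
B = A + 3.00·(cos238°, sin238°) = (-1.5898, -2.5441)
|BD| = 9.9215
circle(B,7.00) ∩ circle(D,4.00): a=6.6238, h=2.2639
  candidates: C₊=(4.2320,1.3426) cross=22.461; C₋=(5.3931,-3.0338) cross=-22.461
  mode - wants cross < 0 → take C=(5.3931,-3.0338) (cross=-22.461)
ex = (C−B)/|BC| = (0.9976,-0.0700); ey = (0.0700,0.9976)
P = B + -2.77·ex + 2.07·ey = (-4.2082,-0.2854)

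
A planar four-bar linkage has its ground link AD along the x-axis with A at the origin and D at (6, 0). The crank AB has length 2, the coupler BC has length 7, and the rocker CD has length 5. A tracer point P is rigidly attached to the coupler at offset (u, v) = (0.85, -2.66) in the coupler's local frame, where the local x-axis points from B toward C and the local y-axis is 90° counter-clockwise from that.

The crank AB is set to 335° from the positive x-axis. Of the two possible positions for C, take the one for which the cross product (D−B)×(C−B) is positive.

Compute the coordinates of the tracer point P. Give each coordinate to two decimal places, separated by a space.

A=(0,0), D=(6.00,0)
B = A + 2.00·(cos335°, sin335°) = (1.8126, -0.8452)
|BD| = 4.2718
circle(B,7.00) ∩ circle(D,5.00): a=4.9450, h=4.9545
  candidates: C₊=(5.6796,4.9897) cross=21.165; C₋=(7.6402,-4.7233) cross=-21.165
  mode + wants cross > 0 → take C=(5.6796,4.9897) (cross=21.165)
ex = (C−B)/|BC| = (0.5524,0.8336); ey = (-0.8336,0.5524)
P = B + 0.85·ex + -2.66·ey = (4.4995,-1.6061)

4.50 -1.61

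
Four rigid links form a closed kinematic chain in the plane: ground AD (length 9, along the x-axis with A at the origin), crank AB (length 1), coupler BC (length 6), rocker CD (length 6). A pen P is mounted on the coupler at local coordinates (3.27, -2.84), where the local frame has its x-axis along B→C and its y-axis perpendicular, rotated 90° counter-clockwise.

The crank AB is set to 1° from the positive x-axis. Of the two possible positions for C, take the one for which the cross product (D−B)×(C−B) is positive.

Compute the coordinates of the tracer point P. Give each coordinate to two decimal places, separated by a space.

5.30 0.55

A=(0,0), D=(9.00,0)
B = A + 1.00·(cos1°, sin1°) = (0.9998, 0.0175)
|BD| = 8.0002
circle(B,6.00) ∩ circle(D,6.00): a=4.0001, h=4.4721
  candidates: C₊=(5.0097,4.4808) cross=35.777; C₋=(4.9902,-4.4633) cross=-35.777
  mode + wants cross > 0 → take C=(5.0097,4.4808) (cross=35.777)
ex = (C−B)/|BC| = (0.6683,0.7439); ey = (-0.7439,0.6683)
P = B + 3.27·ex + -2.84·ey = (5.2978,0.5520)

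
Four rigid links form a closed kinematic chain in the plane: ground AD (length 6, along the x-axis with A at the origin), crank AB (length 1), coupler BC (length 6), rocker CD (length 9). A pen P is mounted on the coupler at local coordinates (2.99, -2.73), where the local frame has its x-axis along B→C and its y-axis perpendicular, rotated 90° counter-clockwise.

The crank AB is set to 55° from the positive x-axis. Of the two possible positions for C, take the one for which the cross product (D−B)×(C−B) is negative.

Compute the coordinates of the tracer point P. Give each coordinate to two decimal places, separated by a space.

A=(0,0), D=(6.00,0)
B = A + 1.00·(cos55°, sin55°) = (0.5736, 0.8192)
|BD| = 5.4879
circle(B,6.00) ∩ circle(D,9.00): a=-1.3560, h=5.8448
  candidates: C₊=(0.1052,6.8008) cross=32.076; C₋=(-1.6396,-4.7577) cross=-32.076
  mode - wants cross < 0 → take C=(-1.6396,-4.7577) (cross=-32.076)
ex = (C−B)/|BC| = (-0.3689,-0.9295); ey = (0.9295,-0.3689)
P = B + 2.99·ex + -2.73·ey = (-3.0668,-0.9530)

-3.07 -0.95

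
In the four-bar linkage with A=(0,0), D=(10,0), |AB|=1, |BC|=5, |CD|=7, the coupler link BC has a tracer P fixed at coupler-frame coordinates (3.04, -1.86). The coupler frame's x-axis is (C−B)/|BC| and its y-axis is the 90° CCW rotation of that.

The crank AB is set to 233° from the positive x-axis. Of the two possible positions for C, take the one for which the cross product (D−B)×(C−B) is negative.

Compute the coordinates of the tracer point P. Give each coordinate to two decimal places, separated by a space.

1.16 -3.89

A=(0,0), D=(10.00,0)
B = A + 1.00·(cos233°, sin233°) = (-0.6018, -0.7986)
|BD| = 10.6319
circle(B,5.00) ∩ circle(D,7.00): a=4.1872, h=2.7326
  candidates: C₊=(3.3683,2.2408) cross=29.052; C₋=(3.7789,-3.2090) cross=-29.052
  mode - wants cross < 0 → take C=(3.7789,-3.2090) (cross=-29.052)
ex = (C−B)/|BC| = (0.8761,-0.4821); ey = (0.4821,0.8761)
P = B + 3.04·ex + -1.86·ey = (1.1650,-3.8937)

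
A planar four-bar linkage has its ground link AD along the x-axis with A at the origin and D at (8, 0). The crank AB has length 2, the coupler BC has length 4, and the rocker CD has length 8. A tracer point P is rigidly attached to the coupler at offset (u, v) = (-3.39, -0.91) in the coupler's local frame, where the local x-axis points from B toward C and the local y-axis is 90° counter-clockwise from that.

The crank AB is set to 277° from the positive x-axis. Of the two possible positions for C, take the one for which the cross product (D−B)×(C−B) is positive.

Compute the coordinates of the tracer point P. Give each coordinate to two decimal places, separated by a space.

A=(0,0), D=(8.00,0)
B = A + 2.00·(cos277°, sin277°) = (0.2437, -1.9851)
|BD| = 8.0063
circle(B,4.00) ∩ circle(D,8.00): a=1.0055, h=3.8716
  candidates: C₊=(0.2579,2.0149) cross=30.997; C₋=(2.1777,-5.4865) cross=-30.997
  mode + wants cross > 0 → take C=(0.2579,2.0149) (cross=30.997)
ex = (C−B)/|BC| = (0.0035,1.0000); ey = (-1.0000,0.0035)
P = B + -3.39·ex + -0.91·ey = (1.1417,-5.3783)

1.14 -5.38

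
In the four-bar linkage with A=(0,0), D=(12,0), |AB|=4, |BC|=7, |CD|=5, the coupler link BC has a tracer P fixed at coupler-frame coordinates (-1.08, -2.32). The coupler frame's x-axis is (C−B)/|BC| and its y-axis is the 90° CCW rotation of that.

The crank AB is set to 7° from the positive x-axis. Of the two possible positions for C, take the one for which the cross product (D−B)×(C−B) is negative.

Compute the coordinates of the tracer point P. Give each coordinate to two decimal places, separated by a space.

1.62 -0.53

A=(0,0), D=(12.00,0)
B = A + 4.00·(cos7°, sin7°) = (3.9702, 0.4875)
|BD| = 8.0446
circle(B,7.00) ∩ circle(D,5.00): a=5.5140, h=4.3123
  candidates: C₊=(9.7353,4.4577) cross=34.691; C₋=(9.2127,-4.1510) cross=-34.691
  mode - wants cross < 0 → take C=(9.2127,-4.1510) (cross=-34.691)
ex = (C−B)/|BC| = (0.7489,-0.6626); ey = (0.6626,0.7489)
P = B + -1.08·ex + -2.32·ey = (1.6240,-0.5344)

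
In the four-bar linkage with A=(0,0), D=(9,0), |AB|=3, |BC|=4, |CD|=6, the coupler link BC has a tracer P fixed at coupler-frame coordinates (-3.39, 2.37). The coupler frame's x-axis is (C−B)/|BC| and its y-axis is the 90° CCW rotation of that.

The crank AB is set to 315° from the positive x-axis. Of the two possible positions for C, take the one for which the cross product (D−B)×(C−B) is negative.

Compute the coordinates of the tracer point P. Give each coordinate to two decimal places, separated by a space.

A=(0,0), D=(9.00,0)
B = A + 3.00·(cos315°, sin315°) = (2.1213, -2.1213)
|BD| = 7.1983
circle(B,4.00) ∩ circle(D,6.00): a=2.2100, h=3.3341
  candidates: C₊=(3.2506,1.7160) cross=24.000; C₋=(5.2157,-4.6561) cross=-24.000
  mode - wants cross < 0 → take C=(5.2157,-4.6561) (cross=-24.000)
ex = (C−B)/|BC| = (0.7736,-0.6337); ey = (0.6337,0.7736)
P = B + -3.39·ex + 2.37·ey = (1.0007,1.8603)

1.00 1.86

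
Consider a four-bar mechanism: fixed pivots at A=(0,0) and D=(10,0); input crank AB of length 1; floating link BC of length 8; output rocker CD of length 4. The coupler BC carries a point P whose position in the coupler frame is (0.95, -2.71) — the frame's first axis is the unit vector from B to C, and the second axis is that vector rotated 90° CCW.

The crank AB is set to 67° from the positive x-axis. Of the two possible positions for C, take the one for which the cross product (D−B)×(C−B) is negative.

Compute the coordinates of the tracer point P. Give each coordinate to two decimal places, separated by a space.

-0.11 -1.91

A=(0,0), D=(10.00,0)
B = A + 1.00·(cos67°, sin67°) = (0.3907, 0.9205)
|BD| = 9.6533
circle(B,8.00) ∩ circle(D,4.00): a=7.3128, h=3.2438
  candidates: C₊=(7.9796,3.4522) cross=31.314; C₋=(7.3609,-3.0059) cross=-31.314
  mode - wants cross < 0 → take C=(7.3609,-3.0059) (cross=-31.314)
ex = (C−B)/|BC| = (0.8713,-0.4908); ey = (0.4908,0.8713)
P = B + 0.95·ex + -2.71·ey = (-0.1116,-1.9069)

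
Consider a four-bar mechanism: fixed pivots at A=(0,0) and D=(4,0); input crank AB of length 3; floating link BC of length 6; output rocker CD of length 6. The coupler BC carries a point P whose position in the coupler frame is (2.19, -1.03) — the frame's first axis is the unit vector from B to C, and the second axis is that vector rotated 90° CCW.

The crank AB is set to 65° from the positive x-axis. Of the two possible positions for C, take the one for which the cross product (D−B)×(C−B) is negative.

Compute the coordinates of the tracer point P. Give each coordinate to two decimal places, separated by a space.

-0.62 1.21

A=(0,0), D=(4.00,0)
B = A + 3.00·(cos65°, sin65°) = (1.2679, 2.7189)
|BD| = 3.8545
circle(B,6.00) ∩ circle(D,6.00): a=1.9272, h=5.6821
  candidates: C₊=(6.6420,5.3870) cross=21.901; C₋=(-1.3741,-2.6681) cross=-21.901
  mode - wants cross < 0 → take C=(-1.3741,-2.6681) (cross=-21.901)
ex = (C−B)/|BC| = (-0.4403,-0.8978); ey = (0.8978,-0.4403)
P = B + 2.19·ex + -1.03·ey = (-0.6212,1.2062)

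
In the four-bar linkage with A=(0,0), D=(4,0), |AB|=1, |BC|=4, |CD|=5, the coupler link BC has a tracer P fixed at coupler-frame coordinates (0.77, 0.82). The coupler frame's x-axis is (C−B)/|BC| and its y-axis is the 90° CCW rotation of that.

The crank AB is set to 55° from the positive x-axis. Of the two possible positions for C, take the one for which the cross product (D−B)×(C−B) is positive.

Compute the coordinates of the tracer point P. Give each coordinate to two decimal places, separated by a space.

A=(0,0), D=(4.00,0)
B = A + 1.00·(cos55°, sin55°) = (0.5736, 0.8192)
|BD| = 3.5230
circle(B,4.00) ∩ circle(D,5.00): a=0.4842, h=3.9706
  candidates: C₊=(1.9677,4.5683) cross=13.988; C₋=(0.1212,-3.1552) cross=-13.988
  mode + wants cross > 0 → take C=(1.9677,4.5683) (cross=13.988)
ex = (C−B)/|BC| = (0.3485,0.9373); ey = (-0.9373,0.3485)
P = B + 0.77·ex + 0.82·ey = (0.0734,1.8267)

0.07 1.83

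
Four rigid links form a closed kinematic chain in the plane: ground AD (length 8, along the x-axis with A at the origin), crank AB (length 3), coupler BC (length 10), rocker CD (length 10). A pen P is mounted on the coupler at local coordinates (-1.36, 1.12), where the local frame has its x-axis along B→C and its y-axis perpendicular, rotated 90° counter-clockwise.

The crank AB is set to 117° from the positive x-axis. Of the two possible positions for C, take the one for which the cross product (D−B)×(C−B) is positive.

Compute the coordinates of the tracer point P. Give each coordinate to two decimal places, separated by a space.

-3.12 2.51

A=(0,0), D=(8.00,0)
B = A + 3.00·(cos117°, sin117°) = (-1.3620, 2.6730)
|BD| = 9.7361
circle(B,10.00) ∩ circle(D,10.00): a=4.8680, h=8.7351
  candidates: C₊=(5.7172,9.7360) cross=85.046; C₋=(0.9208,-7.0629) cross=-85.046
  mode + wants cross > 0 → take C=(5.7172,9.7360) (cross=85.046)
ex = (C−B)/|BC| = (0.7079,0.7063); ey = (-0.7063,0.7079)
P = B + -1.36·ex + 1.12·ey = (-3.1158,2.5053)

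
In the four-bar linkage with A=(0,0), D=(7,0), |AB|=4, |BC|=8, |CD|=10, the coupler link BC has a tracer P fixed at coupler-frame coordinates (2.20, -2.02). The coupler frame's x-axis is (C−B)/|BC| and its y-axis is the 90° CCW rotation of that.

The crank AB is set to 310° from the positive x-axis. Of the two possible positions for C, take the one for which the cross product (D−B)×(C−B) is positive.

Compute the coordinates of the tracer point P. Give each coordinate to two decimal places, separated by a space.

A=(0,0), D=(7.00,0)
B = A + 4.00·(cos310°, sin310°) = (2.5712, -3.0642)
|BD| = 5.3855
circle(B,8.00) ∩ circle(D,10.00): a=-0.6495, h=7.9736
  candidates: C₊=(-2.4997,3.1234) cross=42.942; C₋=(6.5737,-9.9909) cross=-42.942
  mode + wants cross > 0 → take C=(-2.4997,3.1234) (cross=42.942)
ex = (C−B)/|BC| = (-0.6339,0.7735); ey = (-0.7735,-0.6339)
P = B + 2.20·ex + -2.02·ey = (2.7390,-0.0822)

2.74 -0.08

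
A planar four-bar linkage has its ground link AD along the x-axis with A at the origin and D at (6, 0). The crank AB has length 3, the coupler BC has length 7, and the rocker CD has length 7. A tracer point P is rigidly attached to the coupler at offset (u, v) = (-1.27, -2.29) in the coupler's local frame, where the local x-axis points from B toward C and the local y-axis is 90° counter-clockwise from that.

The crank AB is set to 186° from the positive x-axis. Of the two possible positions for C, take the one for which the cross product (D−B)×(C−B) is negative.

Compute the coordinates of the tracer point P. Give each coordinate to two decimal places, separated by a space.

A=(0,0), D=(6.00,0)
B = A + 3.00·(cos186°, sin186°) = (-2.9836, -0.3136)
|BD| = 8.9890
circle(B,7.00) ∩ circle(D,7.00): a=4.4945, h=5.3665
  candidates: C₊=(1.3210,5.2064) cross=48.240; C₋=(1.6954,-5.5200) cross=-48.240
  mode - wants cross < 0 → take C=(1.6954,-5.5200) (cross=-48.240)
ex = (C−B)/|BC| = (0.6684,-0.7438); ey = (0.7438,0.6684)
P = B + -1.27·ex + -2.29·ey = (-5.5357,-0.8997)

-5.54 -0.90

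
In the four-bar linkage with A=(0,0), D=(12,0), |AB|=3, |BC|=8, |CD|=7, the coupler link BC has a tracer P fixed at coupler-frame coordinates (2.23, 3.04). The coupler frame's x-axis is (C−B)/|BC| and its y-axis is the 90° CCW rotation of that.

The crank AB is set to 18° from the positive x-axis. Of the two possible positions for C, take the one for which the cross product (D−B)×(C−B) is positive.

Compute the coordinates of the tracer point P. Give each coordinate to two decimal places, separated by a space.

2.50 4.68

A=(0,0), D=(12.00,0)
B = A + 3.00·(cos18°, sin18°) = (2.8532, 0.9271)
|BD| = 9.1937
circle(B,8.00) ∩ circle(D,7.00): a=5.4126, h=5.8910
  candidates: C₊=(8.8322,6.2422) cross=54.160; C₋=(7.6442,-5.4797) cross=-54.160
  mode + wants cross > 0 → take C=(8.8322,6.2422) (cross=54.160)
ex = (C−B)/|BC| = (0.7474,0.6644); ey = (-0.6644,0.7474)
P = B + 2.23·ex + 3.04·ey = (2.5001,4.6807)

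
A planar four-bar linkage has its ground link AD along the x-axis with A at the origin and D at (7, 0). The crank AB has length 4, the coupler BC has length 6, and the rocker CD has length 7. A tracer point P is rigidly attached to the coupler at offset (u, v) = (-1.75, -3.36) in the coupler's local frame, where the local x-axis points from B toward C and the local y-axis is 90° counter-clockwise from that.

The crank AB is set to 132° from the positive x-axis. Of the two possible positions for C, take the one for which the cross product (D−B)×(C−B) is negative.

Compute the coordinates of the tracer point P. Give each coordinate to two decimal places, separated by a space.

A=(0,0), D=(7.00,0)
B = A + 4.00·(cos132°, sin132°) = (-2.6765, 2.9726)
|BD| = 10.1228
circle(B,6.00) ∩ circle(D,7.00): a=4.4193, h=4.0583
  candidates: C₊=(2.7397,5.5542) cross=41.081; C₋=(0.3562,-2.2045) cross=-41.081
  mode - wants cross < 0 → take C=(0.3562,-2.2045) (cross=-41.081)
ex = (C−B)/|BC| = (0.5055,-0.8629); ey = (0.8629,0.5055)
P = B + -1.75·ex + -3.36·ey = (-6.4603,2.7842)

-6.46 2.78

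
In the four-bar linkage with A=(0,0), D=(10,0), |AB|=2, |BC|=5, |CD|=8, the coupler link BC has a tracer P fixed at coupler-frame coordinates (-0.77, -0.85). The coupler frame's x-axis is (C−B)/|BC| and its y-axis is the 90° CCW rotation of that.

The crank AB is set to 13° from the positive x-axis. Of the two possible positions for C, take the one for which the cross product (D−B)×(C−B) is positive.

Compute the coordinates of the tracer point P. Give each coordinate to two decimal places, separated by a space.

A=(0,0), D=(10.00,0)
B = A + 2.00·(cos13°, sin13°) = (1.9487, 0.4499)
|BD| = 8.0638
circle(B,5.00) ∩ circle(D,8.00): a=1.6137, h=4.7324
  candidates: C₊=(3.8240,5.0849) cross=38.162; C₋=(3.2959,-4.3652) cross=-38.162
  mode + wants cross > 0 → take C=(3.8240,5.0849) (cross=38.162)
ex = (C−B)/|BC| = (0.3750,0.9270); ey = (-0.9270,0.3750)
P = B + -0.77·ex + -0.85·ey = (2.4479,-0.5827)

2.45 -0.58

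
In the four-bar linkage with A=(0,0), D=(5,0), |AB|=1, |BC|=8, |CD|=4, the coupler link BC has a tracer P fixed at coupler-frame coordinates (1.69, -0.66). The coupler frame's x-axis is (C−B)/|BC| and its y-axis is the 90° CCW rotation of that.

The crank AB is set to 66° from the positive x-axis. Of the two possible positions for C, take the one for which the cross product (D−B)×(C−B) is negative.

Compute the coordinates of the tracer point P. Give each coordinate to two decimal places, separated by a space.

A=(0,0), D=(5.00,0)
B = A + 1.00·(cos66°, sin66°) = (0.4067, 0.9135)
|BD| = 4.6832
circle(B,8.00) ∩ circle(D,4.00): a=7.4663, h=2.8731
  candidates: C₊=(8.2900,2.2750) cross=13.455; C₋=(7.1691,-3.3608) cross=-13.455
  mode - wants cross < 0 → take C=(7.1691,-3.3608) (cross=-13.455)
ex = (C−B)/|BC| = (0.8453,-0.5343); ey = (0.5343,0.8453)
P = B + 1.69·ex + -0.66·ey = (1.4827,-0.5473)

1.48 -0.55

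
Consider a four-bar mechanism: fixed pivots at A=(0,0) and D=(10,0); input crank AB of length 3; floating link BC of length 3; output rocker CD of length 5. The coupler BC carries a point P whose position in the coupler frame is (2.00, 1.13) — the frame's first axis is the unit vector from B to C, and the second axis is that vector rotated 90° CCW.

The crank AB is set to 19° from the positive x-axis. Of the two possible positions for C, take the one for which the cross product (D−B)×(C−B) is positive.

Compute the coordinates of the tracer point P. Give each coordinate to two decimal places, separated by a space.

A=(0,0), D=(10.00,0)
B = A + 3.00·(cos19°, sin19°) = (2.8366, 0.9767)
|BD| = 7.2297
circle(B,3.00) ∩ circle(D,5.00): a=2.5083, h=1.6457
  candidates: C₊=(5.5442,2.2685) cross=11.898; C₋=(5.0996,-0.9928) cross=-11.898
  mode + wants cross > 0 → take C=(5.5442,2.2685) (cross=11.898)
ex = (C−B)/|BC| = (0.9026,0.4306); ey = (-0.4306,0.9026)
P = B + 2.00·ex + 1.13·ey = (4.1551,2.8578)

4.16 2.86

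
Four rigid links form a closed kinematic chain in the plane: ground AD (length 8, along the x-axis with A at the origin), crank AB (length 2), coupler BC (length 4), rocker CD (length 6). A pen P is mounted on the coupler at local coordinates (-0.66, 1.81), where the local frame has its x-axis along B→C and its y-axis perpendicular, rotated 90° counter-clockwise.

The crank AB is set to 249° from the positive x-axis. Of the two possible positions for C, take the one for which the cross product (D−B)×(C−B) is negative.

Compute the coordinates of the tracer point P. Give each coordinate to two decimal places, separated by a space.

-0.67 0.06

A=(0,0), D=(8.00,0)
B = A + 2.00·(cos249°, sin249°) = (-0.7167, -1.8672)
|BD| = 8.9145
circle(B,4.00) ∩ circle(D,6.00): a=3.3355, h=2.2079
  candidates: C₊=(2.0823,0.9904) cross=19.682; C₋=(3.0072,-3.3274) cross=-19.682
  mode - wants cross < 0 → take C=(3.0072,-3.3274) (cross=-19.682)
ex = (C−B)/|BC| = (0.9310,-0.3651); ey = (0.3651,0.9310)
P = B + -0.66·ex + 1.81·ey = (-0.6704,0.0589)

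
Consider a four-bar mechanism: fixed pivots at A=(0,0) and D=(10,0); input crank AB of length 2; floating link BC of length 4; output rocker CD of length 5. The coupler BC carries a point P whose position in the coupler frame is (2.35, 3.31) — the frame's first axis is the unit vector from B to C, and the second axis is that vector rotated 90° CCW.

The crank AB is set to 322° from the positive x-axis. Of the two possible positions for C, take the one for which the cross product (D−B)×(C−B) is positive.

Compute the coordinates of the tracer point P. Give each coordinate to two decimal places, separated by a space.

1.99 2.81

A=(0,0), D=(10.00,0)
B = A + 2.00·(cos322°, sin322°) = (1.5760, -1.2313)
|BD| = 8.5135
circle(B,4.00) ∩ circle(D,5.00): a=3.7282, h=1.4494
  candidates: C₊=(5.0554,0.7420) cross=12.339; C₋=(5.4746,-2.1263) cross=-12.339
  mode + wants cross > 0 → take C=(5.0554,0.7420) (cross=12.339)
ex = (C−B)/|BC| = (0.8698,0.4933); ey = (-0.4933,0.8698)
P = B + 2.35·ex + 3.31·ey = (1.9872,2.8072)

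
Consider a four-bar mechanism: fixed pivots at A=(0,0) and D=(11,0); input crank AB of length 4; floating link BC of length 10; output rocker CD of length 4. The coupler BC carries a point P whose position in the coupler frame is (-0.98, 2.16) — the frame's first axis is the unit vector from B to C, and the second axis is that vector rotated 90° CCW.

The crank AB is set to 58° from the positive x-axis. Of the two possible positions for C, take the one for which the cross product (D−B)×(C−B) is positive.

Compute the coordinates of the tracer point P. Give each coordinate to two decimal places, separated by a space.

1.04 5.51

A=(0,0), D=(11.00,0)
B = A + 4.00·(cos58°, sin58°) = (2.1197, 3.3922)
|BD| = 9.5062
circle(B,10.00) ∩ circle(D,4.00): a=9.1713, h=3.9860
  candidates: C₊=(12.1095,3.8430) cross=37.891; C₋=(9.2648,-3.6040) cross=-37.891
  mode + wants cross > 0 → take C=(12.1095,3.8430) (cross=37.891)
ex = (C−B)/|BC| = (0.9990,0.0451); ey = (-0.0451,0.9990)
P = B + -0.98·ex + 2.16·ey = (1.0433,5.5058)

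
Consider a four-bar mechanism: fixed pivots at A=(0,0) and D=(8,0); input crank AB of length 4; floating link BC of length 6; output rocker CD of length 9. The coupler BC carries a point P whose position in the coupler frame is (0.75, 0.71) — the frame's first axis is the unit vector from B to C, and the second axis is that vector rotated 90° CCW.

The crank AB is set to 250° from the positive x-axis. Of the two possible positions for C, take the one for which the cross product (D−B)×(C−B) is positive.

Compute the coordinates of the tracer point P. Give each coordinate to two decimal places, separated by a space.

A=(0,0), D=(8.00,0)
B = A + 4.00·(cos250°, sin250°) = (-1.3681, -3.7588)
|BD| = 10.0940
circle(B,6.00) ∩ circle(D,9.00): a=2.8180, h=5.2971
  candidates: C₊=(-0.7253,2.2067) cross=53.469; C₋=(3.2197,-7.6256) cross=-53.469
  mode + wants cross > 0 → take C=(-0.7253,2.2067) (cross=53.469)
ex = (C−B)/|BC| = (0.1071,0.9942); ey = (-0.9942,0.1071)
P = B + 0.75·ex + 0.71·ey = (-1.9936,-2.9370)

-1.99 -2.94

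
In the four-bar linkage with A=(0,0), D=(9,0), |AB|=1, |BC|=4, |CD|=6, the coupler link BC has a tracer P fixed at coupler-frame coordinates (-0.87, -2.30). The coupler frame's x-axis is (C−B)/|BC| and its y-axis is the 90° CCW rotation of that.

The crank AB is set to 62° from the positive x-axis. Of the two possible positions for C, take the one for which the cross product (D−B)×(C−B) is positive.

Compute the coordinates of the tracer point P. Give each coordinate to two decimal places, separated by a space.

A=(0,0), D=(9.00,0)
B = A + 1.00·(cos62°, sin62°) = (0.4695, 0.8829)
|BD| = 8.5761
circle(B,4.00) ∩ circle(D,6.00): a=3.1220, h=2.5006
  candidates: C₊=(3.8323,3.0488) cross=21.445; C₋=(3.3175,-1.9258) cross=-21.445
  mode + wants cross > 0 → take C=(3.8323,3.0488) (cross=21.445)
ex = (C−B)/|BC| = (0.8407,0.5415); ey = (-0.5415,0.8407)
P = B + -0.87·ex + -2.30·ey = (0.9834,-1.5218)

0.98 -1.52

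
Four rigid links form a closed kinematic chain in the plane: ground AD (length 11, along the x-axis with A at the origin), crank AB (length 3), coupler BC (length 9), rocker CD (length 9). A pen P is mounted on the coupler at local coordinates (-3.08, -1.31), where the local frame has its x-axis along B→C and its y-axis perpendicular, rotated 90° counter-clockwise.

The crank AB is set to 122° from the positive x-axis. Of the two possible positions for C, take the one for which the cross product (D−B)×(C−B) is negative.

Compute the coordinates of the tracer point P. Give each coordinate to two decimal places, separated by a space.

-4.40 4.36

A=(0,0), D=(11.00,0)
B = A + 3.00·(cos122°, sin122°) = (-1.5898, 2.5441)
|BD| = 12.8442
circle(B,9.00) ∩ circle(D,9.00): a=6.4221, h=6.3053
  candidates: C₊=(5.9540,7.4524) cross=80.986; C₋=(3.4562,-4.9083) cross=-80.986
  mode - wants cross < 0 → take C=(3.4562,-4.9083) (cross=-80.986)
ex = (C−B)/|BC| = (0.5607,-0.8280); ey = (0.8280,0.5607)
P = B + -3.08·ex + -1.31·ey = (-4.4013,4.3601)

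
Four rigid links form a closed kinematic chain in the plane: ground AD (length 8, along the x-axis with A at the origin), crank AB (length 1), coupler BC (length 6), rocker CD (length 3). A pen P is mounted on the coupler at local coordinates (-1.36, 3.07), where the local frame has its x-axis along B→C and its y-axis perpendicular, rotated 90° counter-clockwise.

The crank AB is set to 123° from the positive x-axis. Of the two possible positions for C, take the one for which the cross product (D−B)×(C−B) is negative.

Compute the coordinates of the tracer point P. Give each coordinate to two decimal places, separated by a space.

-0.90 4.18

A=(0,0), D=(8.00,0)
B = A + 1.00·(cos123°, sin123°) = (-0.5446, 0.8387)
|BD| = 8.5857
circle(B,6.00) ∩ circle(D,3.00): a=5.8652, h=1.2645
  candidates: C₊=(5.4161,1.5242) cross=10.857; C₋=(5.1690,-0.9927) cross=-10.857
  mode - wants cross < 0 → take C=(5.1690,-0.9927) (cross=-10.857)
ex = (C−B)/|BC| = (0.9523,-0.3052); ey = (0.3052,0.9523)
P = B + -1.36·ex + 3.07·ey = (-0.9027,4.1773)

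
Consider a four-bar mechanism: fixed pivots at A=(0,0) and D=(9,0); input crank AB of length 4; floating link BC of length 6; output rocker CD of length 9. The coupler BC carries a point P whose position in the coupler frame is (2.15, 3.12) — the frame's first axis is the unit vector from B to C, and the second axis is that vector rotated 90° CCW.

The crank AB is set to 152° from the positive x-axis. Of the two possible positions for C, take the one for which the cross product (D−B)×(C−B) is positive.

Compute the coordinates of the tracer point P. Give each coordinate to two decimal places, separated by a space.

A=(0,0), D=(9.00,0)
B = A + 4.00·(cos152°, sin152°) = (-3.5318, 1.8779)
|BD| = 12.6717
circle(B,6.00) ∩ circle(D,9.00): a=4.5602, h=3.8993
  candidates: C₊=(1.5560,5.0583) cross=49.410; C₋=(0.4003,-2.6541) cross=-49.410
  mode + wants cross > 0 → take C=(1.5560,5.0583) (cross=49.410)
ex = (C−B)/|BC| = (0.8480,0.5301); ey = (-0.5301,0.8480)
P = B + 2.15·ex + 3.12·ey = (-3.3625,5.6632)

-3.36 5.66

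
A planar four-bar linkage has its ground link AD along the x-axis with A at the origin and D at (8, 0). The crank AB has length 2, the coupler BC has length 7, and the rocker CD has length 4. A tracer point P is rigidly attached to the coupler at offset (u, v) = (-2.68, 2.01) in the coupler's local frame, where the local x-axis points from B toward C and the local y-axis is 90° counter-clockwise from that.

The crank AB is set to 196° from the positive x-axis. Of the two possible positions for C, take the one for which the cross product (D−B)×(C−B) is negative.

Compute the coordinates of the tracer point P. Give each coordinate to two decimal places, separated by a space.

A=(0,0), D=(8.00,0)
B = A + 2.00·(cos196°, sin196°) = (-1.9225, -0.5513)
|BD| = 9.9378
circle(B,7.00) ∩ circle(D,4.00): a=6.6292, h=2.2479
  candidates: C₊=(4.5718,2.0609) cross=22.340; C₋=(4.8212,-2.4280) cross=-22.340
  mode - wants cross < 0 → take C=(4.8212,-2.4280) (cross=-22.340)
ex = (C−B)/|BC| = (0.9634,-0.2681); ey = (0.2681,0.9634)
P = B + -2.68·ex + 2.01·ey = (-3.9655,2.1037)

-3.97 2.10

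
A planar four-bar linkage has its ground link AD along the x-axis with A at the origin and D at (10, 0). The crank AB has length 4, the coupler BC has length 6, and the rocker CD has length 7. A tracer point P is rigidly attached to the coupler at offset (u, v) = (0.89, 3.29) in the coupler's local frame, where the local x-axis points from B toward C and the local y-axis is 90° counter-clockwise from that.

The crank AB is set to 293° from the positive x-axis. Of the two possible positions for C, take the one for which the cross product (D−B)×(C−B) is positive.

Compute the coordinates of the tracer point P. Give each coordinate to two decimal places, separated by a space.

-1.33 -1.87

A=(0,0), D=(10.00,0)
B = A + 4.00·(cos293°, sin293°) = (1.5629, -3.6820)
|BD| = 9.2055
circle(B,6.00) ∩ circle(D,7.00): a=3.8967, h=4.5625
  candidates: C₊=(3.3094,2.0582) cross=42.000; C₋=(6.9592,-6.3050) cross=-42.000
  mode + wants cross > 0 → take C=(3.3094,2.0582) (cross=42.000)
ex = (C−B)/|BC| = (0.2911,0.9567); ey = (-0.9567,0.2911)
P = B + 0.89·ex + 3.29·ey = (-1.3255,-1.8729)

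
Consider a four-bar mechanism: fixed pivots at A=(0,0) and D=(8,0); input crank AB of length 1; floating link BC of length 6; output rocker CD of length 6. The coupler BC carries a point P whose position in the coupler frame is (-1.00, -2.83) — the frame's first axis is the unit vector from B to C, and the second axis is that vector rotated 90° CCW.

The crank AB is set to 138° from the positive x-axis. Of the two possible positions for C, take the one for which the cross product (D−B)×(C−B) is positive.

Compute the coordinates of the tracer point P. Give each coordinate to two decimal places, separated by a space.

0.24 -2.17

A=(0,0), D=(8.00,0)
B = A + 1.00·(cos138°, sin138°) = (-0.7431, 0.6691)
|BD| = 8.7687
circle(B,6.00) ∩ circle(D,6.00): a=4.3844, h=4.0960
  candidates: C₊=(3.9410,4.4186) cross=35.917; C₋=(3.3159,-3.7495) cross=-35.917
  mode + wants cross > 0 → take C=(3.9410,4.4186) (cross=35.917)
ex = (C−B)/|BC| = (0.7807,0.6249); ey = (-0.6249,0.7807)
P = B + -1.00·ex + -2.83·ey = (0.2447,-2.1651)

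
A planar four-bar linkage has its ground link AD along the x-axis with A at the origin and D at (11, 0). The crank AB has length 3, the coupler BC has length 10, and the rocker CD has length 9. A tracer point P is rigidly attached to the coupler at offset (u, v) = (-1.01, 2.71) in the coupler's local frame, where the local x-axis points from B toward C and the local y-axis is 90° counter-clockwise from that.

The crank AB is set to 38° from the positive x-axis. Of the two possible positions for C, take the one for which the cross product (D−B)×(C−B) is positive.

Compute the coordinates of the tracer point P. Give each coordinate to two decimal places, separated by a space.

A=(0,0), D=(11.00,0)
B = A + 3.00·(cos38°, sin38°) = (2.3640, 1.8470)
|BD| = 8.8313
circle(B,10.00) ∩ circle(D,9.00): a=5.4914, h=8.3573
  candidates: C₊=(9.4818,8.8710) cross=73.806; C₋=(5.9861,-7.4740) cross=-73.806
  mode + wants cross > 0 → take C=(9.4818,8.8710) (cross=73.806)
ex = (C−B)/|BC| = (0.7118,0.7024); ey = (-0.7024,0.7118)
P = B + -1.01·ex + 2.71·ey = (-0.2584,3.0665)

-0.26 3.07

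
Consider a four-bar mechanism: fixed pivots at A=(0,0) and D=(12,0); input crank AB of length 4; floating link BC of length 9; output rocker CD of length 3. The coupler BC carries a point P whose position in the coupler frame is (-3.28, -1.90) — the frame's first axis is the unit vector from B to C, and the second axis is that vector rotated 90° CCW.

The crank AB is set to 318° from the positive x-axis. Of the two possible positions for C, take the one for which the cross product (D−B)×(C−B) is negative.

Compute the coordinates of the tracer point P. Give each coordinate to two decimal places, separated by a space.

-0.37 -4.46

A=(0,0), D=(12.00,0)
B = A + 4.00·(cos318°, sin318°) = (2.9726, -2.6765)
|BD| = 9.4158
circle(B,9.00) ∩ circle(D,3.00): a=8.5313, h=2.8666
  candidates: C₊=(10.3371,2.4969) cross=26.992; C₋=(11.9668,-2.9998) cross=-26.992
  mode - wants cross < 0 → take C=(11.9668,-2.9998) (cross=-26.992)
ex = (C−B)/|BC| = (0.9994,-0.0359); ey = (0.0359,0.9994)
P = B + -3.28·ex + -1.90·ey = (-0.3736,-4.4575)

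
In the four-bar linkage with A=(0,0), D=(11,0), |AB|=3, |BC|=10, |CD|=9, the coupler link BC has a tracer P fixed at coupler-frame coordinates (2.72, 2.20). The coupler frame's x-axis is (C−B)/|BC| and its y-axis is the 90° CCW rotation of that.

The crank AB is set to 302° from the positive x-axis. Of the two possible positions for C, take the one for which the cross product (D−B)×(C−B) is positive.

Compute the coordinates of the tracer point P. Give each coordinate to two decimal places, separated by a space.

A=(0,0), D=(11.00,0)
B = A + 3.00·(cos302°, sin302°) = (1.5898, -2.5441)
|BD| = 9.7481
circle(B,10.00) ∩ circle(D,9.00): a=5.8486, h=8.1113
  candidates: C₊=(5.1187,6.8125) cross=79.070; C₋=(9.3526,-8.8479) cross=-79.070
  mode + wants cross > 0 → take C=(5.1187,6.8125) (cross=79.070)
ex = (C−B)/|BC| = (0.3529,0.9357); ey = (-0.9357,0.3529)
P = B + 2.72·ex + 2.20·ey = (0.4912,0.7772)

0.49 0.78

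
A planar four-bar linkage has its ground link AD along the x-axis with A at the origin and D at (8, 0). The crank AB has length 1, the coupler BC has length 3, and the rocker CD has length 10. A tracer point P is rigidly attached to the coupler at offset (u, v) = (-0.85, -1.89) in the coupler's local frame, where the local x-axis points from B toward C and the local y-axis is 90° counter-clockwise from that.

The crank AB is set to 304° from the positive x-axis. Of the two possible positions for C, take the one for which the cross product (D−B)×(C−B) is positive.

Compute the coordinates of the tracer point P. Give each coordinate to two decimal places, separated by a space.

2.29 0.31

A=(0,0), D=(8.00,0)
B = A + 1.00·(cos304°, sin304°) = (0.5592, -0.8290)
|BD| = 7.4868
circle(B,3.00) ∩ circle(D,10.00): a=-2.3339, h=1.8849
  candidates: C₊=(-1.9691,0.7859) cross=14.112; C₋=(-1.5516,-2.9608) cross=-14.112
  mode + wants cross > 0 → take C=(-1.9691,0.7859) (cross=14.112)
ex = (C−B)/|BC| = (-0.8428,0.5383); ey = (-0.5383,-0.8428)
P = B + -0.85·ex + -1.89·ey = (2.2929,0.3062)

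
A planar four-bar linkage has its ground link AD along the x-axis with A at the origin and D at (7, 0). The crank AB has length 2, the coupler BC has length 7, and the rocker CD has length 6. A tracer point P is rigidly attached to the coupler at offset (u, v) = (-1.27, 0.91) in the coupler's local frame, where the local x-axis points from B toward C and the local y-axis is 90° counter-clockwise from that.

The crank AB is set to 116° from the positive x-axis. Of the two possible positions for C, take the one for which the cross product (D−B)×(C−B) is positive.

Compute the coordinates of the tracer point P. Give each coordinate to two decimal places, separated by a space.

A=(0,0), D=(7.00,0)
B = A + 2.00·(cos116°, sin116°) = (-0.8767, 1.7976)
|BD| = 8.0793
circle(B,7.00) ∩ circle(D,6.00): a=4.8442, h=5.0531
  candidates: C₊=(4.9703,5.6463) cross=40.826; C₋=(2.7217,-4.2067) cross=-40.826
  mode + wants cross > 0 → take C=(4.9703,5.6463) (cross=40.826)
ex = (C−B)/|BC| = (0.8353,0.5498); ey = (-0.5498,0.8353)
P = B + -1.27·ex + 0.91·ey = (-2.4379,1.8594)

-2.44 1.86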